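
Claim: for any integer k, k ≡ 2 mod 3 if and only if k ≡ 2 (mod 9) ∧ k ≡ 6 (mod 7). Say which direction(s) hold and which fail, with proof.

Not equivalent: only (⇐) holds.

(→) This fails: k = 2 gives 2 ≡ 2 (mod 3) but 2 ≡ 2 (mod 7), so the conjunction on the right does not hold.

(←) Conversely, if k ≡ 2 (mod 9) and k ≡ 6 (mod 7), then by the Chinese remainder theorem k ≡ 20 (mod 63). Since 20 ≡ 2 (mod 3) and 3 ∣ 63, we get k ≡ 2 (mod 3).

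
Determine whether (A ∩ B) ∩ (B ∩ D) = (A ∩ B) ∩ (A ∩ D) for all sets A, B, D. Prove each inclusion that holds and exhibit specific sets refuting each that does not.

(⊆) Let x ∈ (A ∩ B) ∩ (B ∩ D). Then x ∈ A ∩ B ∩ D, from which x ∈ (A ∩ B) ∩ (A ∩ D).

(⊇) Let x ∈ (A ∩ B) ∩ (A ∩ D). Then x ∈ A ∩ B ∩ D, from which x ∈ (A ∩ B) ∩ (B ∩ D).

Both inclusions hold; the sets are equal.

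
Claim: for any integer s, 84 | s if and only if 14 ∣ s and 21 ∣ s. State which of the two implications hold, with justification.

(→) If 84 ∣ s, write s = 84q. Since 84 = 6·14, s = 14·(6q), so 14 ∣ s; and since 84 = 4·21, s = 21·(4q), so 21 ∣ s.

(←) This fails: take s = 42. Both 14 ∣ 42 and 21 ∣ 42, yet 42 is not a multiple of 84 (since 42 = 0·84 + 42), so 84 ∤ 42.

(⇒) holds; (⇐) fails.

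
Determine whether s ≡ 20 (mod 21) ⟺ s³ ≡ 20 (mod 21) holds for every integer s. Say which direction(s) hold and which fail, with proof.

Forward direction. Suppose s ≡ 20 (mod 21). Write s = 21j + 20. Then (21j + 20)³ = 9261j³ + 26460j² + 25200j + 8000 = 21(441j³ + 1260j² + 1200j + 380) + 20, so s³ ≡ 20 (mod 21).

Converse. This fails: take s = 5. Then 5³ = 125 ≡ 20 (mod 21), yet 5 ≡ 5 (mod 21), not 20.

Only the forward implication holds.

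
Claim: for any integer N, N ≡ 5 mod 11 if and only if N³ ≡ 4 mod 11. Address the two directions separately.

Both implications hold.

(⟸) Suppose N³ ≡ 4 (mod 11). The only residue r in {0, …, 10} with r³ ≡ 4 (mod 11) is r = 5, so N ≡ 5 (mod 11).

(⟹) Suppose N ≡ 5 mod 11. Write N = 11j + 5. Then (11j + 5)³ = 1331j³ + 1815j² + 825j + 125 = 11(121j³ + 165j² + 75j + 11) + 4, so N³ ≡ 4 (mod 11).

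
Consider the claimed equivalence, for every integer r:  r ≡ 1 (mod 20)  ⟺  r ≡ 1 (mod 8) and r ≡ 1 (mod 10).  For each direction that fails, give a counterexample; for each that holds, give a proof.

Only the reverse direction holds.

(←) If r ≡ 1 (mod 8) and r ≡ 1 (mod 10), then by the Chinese remainder theorem r ≡ 1 (mod 40). Since 1 ≡ 1 (mod 20) and 20 ∣ 40, we get r ≡ 1 (mod 20).

(→) This fails: r = 21 gives 21 ≡ 1 (mod 20) but 21 ≡ 5 (mod 8), so the conjunction on the right does not hold.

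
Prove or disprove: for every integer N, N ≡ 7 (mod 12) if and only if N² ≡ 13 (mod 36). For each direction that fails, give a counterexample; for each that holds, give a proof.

Neither direction holds.

Forward direction. This fails: take N = 19. Then 19 ≡ 7 (mod 12), but 19² = 361 ≡ 1 (mod 36), not 13.

Converse. This fails: take N = 11. Then 11² = 121 ≡ 13 (mod 36), yet 11 ≡ 11 (mod 12), not 7.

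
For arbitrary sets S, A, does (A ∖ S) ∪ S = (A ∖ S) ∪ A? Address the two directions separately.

(⊆) fails; (⊇) holds.

(⊆) This inclusion fails. Take S = {1}, A = ∅; then 1 ∈ (A ∖ S) ∪ S but 1 ∉ (A ∖ S) ∪ A.

(⊇) Let x ∈ (A ∖ S) ∪ A. Then either x ∈ A and x ∉ S; or x ∈ S ∩ A. In each case x ∈ (A ∖ S) ∪ S, so (A ∖ S) ∪ A ⊆ (A ∖ S) ∪ S.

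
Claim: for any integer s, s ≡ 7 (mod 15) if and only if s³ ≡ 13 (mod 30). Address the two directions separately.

[⇐] The residues r modulo 30 with r³ ≡ 13 (mod 30) are exactly {7}, and each is ≡ 7 (mod 15).

[⇒] This fails: take s = 22. Then 22 ≡ 7 (mod 15), but 22³ = 10648 ≡ 28 (mod 30), not 13.

(⇒) fails; (⇐) holds.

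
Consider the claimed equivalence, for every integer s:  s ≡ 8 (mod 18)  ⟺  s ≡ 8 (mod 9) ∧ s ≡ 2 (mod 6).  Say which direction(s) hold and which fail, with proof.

(⟹) Suppose s ≡ 8 (mod 18); write s = 18j + 8. Since 9 ∣ 18, reducing mod 9 gives s ≡ 8 (mod 9); since 6 ∣ 18, reducing mod 6 gives s ≡ 8 ≡ 2 (mod 6).

(⟸) Conversely, if s ≡ 8 (mod 9) and s ≡ 2 (mod 6), then by the Chinese remainder theorem s ≡ 8 (mod 18). This is exactly s ≡ 8 (mod 18).

The biconditional holds.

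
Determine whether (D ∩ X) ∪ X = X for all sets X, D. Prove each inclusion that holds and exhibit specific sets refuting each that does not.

(⊆) Let x ∈ (D ∩ X) ∪ X. Then either x ∈ X and x ∉ D; or x ∈ X ∩ D. In each case x ∈ X, so (D ∩ X) ∪ X ⊆ X.

(⊇) Let x ∈ X. Then either x ∈ X and x ∉ D; or x ∈ X ∩ D. In each case x ∈ (D ∩ X) ∪ X, so X ⊆ (D ∩ X) ∪ X.

The two sets are equal.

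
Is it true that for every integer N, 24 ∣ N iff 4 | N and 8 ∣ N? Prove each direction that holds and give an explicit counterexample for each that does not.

[⇒] If 24 ∣ N, write N = 24q. Since 24 = 6·4, N = 4·(6q), so 4 ∣ N; and since 24 = 3·8, N = 8·(3q), so 8 ∣ N.

[⇐] This fails: take N = 8. Both 4 ∣ 8 and 8 ∣ 8, yet 8 is not a multiple of 24 (since 8 = 0·24 + 8), so 24 ∤ 8.

Not equivalent: only (⇒) holds.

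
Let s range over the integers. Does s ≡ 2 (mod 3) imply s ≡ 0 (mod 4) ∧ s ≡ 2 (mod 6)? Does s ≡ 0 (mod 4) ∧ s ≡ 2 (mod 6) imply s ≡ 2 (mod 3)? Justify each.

Forward direction. This fails: s = 2 gives 2 ≡ 2 (mod 3) but 2 ≡ 2 (mod 4), so the conjunction on the right does not hold.

Converse. If s ≡ 0 (mod 4) and s ≡ 2 (mod 6), then by the Chinese remainder theorem s ≡ 8 (mod 12). Since 8 ≡ 2 (mod 3) and 3 ∣ 12, we get s ≡ 2 (mod 3).

(⇒) fails; (⇐) holds.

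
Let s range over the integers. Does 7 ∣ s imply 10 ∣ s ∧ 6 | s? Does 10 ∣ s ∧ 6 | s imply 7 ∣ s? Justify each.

Both directions fail.

Forward direction. This fails: take s = 7. Certainly 7 ∣ 7, but 10 ∤ 7.

Converse. This fails: take s = 30. Both 10 ∣ 30 and 6 ∣ 30, yet 30 is not a multiple of 7 (since 30 = 4·7 + 2), so 7 ∤ 30.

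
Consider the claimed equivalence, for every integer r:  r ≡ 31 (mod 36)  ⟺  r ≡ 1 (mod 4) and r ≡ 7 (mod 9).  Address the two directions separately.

Neither implication holds.

(→) This fails: r = 31 gives 31 ≡ 31 (mod 36) but 31 ≡ 3 (mod 4), so the conjunction on the right does not hold.

(←) This fails: r = 25 satisfies both congruences on the right (25 ≡ 1 mod 4 and 25 ≡ 7 mod 9) yet 25 ≡ 25 (mod 36), not 31.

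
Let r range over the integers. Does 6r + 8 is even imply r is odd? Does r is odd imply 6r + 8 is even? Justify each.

[⇒] This fails: take r = 2. Then 6r + 8 = 20, which is even, yet r = 2 is even, not odd.

[⇐] Suppose r is odd. Since 6 is even, 6r is even for every r, so 6r + 8 has the same parity as 8, which is even. Hence 6r + 8 is even.

(⇒) fails; (⇐) holds.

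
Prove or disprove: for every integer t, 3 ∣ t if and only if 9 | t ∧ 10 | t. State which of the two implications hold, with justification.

(⇒) fails; (⇐) holds.

(⇒) This fails: take t = 3. Certainly 3 ∣ 3, but 9 ∤ 3.

(⇐) Suppose 9 ∣ t and 10 ∣ t. Any common multiple of 9 and 10 is a multiple of their lcm; here gcd(9, 10) = 1, so lcm(9, 10) = 9·10 = 90, so 90 ∣ t. Since 3 ∣ 90, it follows that 3 ∣ t.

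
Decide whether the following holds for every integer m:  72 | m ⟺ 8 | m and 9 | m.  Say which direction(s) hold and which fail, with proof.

Equivalent; both directions hold.

[⇐] Suppose 8 ∣ m and 9 ∣ m. Any common multiple of 8 and 9 is a multiple of their lcm; here gcd(8, 9) = 1, so lcm(8, 9) = 8·9 = 72, so 72 ∣ m.

[⇒] If 72 ∣ m, write m = 72q. Since 72 = 9·8, m = 8·(9q), so 8 ∣ m; and since 72 = 8·9, m = 9·(8q), so 9 ∣ m.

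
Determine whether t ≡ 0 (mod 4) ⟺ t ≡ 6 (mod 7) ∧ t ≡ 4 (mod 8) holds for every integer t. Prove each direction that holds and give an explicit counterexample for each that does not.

(←) If t ≡ 6 (mod 7) and t ≡ 4 (mod 8), then by the Chinese remainder theorem t ≡ 20 (mod 56). Since 20 ≡ 0 (mod 4) and 4 ∣ 56, we get t ≡ 0 (mod 4).

(→) This fails: t = 0 gives 0 ≡ 0 (mod 4) but 0 ≡ 0 (mod 7), so the conjunction on the right does not hold.

Only the reverse direction holds.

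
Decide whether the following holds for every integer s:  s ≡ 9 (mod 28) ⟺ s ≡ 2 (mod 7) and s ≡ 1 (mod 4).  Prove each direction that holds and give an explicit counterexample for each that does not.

Both directions hold; the statement is true.

(→) Suppose s ≡ 9 (mod 28); write s = 28j + 9. Since 7 ∣ 28, reducing mod 7 gives s ≡ 9 ≡ 2 (mod 7); since 4 ∣ 28, reducing mod 4 gives s ≡ 9 ≡ 1 (mod 4).

(←) Conversely, if s ≡ 2 (mod 7) and s ≡ 1 (mod 4), then by the Chinese remainder theorem s ≡ 9 (mod 28). This is exactly s ≡ 9 (mod 28).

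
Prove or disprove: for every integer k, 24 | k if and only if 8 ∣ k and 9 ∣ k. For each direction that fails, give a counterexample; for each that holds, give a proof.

(⟸) Suppose 8 ∣ k and 9 ∣ k. Any common multiple of 8 and 9 is a multiple of their lcm; here gcd(8, 9) = 1, so lcm(8, 9) = 8·9 = 72, so 72 ∣ k. Since 24 ∣ 72, it follows that 24 ∣ k.

(⟹) This fails: take k = 24. Certainly 24 ∣ 24, but 9 ∤ 24.

Only the converse holds.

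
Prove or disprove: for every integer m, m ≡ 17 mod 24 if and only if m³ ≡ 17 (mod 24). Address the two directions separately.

The biconditional holds.

[⇒] Suppose m ≡ 17 mod 24. Write m = 24j + 17. Then (24j + 17)³ = 13824j³ + 29376j² + 20808j + 4913 = 24(576j³ + 1224j² + 867j + 204) + 17, so m³ ≡ 17 (mod 24).

[⇐] Conversely, suppose m³ ≡ 17 (mod 24). The only residue r in {0, …, 23} with r³ ≡ 17 (mod 24) is r = 17, so m ≡ 17 (mod 24).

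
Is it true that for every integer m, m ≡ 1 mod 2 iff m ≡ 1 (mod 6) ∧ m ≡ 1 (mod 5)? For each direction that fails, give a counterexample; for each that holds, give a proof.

Forward direction. This fails: m = 3 gives 3 ≡ 1 (mod 2) but 3 ≡ 3 (mod 6), so the conjunction on the right does not hold.

Converse. If m ≡ 1 (mod 6) and m ≡ 1 (mod 5), then by the Chinese remainder theorem m ≡ 1 (mod 30). Since 1 ≡ 1 (mod 2) and 2 ∣ 30, we get m ≡ 1 (mod 2).

Only the converse holds.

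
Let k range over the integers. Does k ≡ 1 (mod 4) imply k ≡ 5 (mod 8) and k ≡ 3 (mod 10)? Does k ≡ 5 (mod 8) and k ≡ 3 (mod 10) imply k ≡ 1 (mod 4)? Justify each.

Not equivalent: only (⇐) holds.

[⇒] This fails: k = 1 gives 1 ≡ 1 (mod 4) but 1 ≡ 1 (mod 8), so the conjunction on the right does not hold.

[⇐] Conversely, if k ≡ 5 (mod 8) and k ≡ 3 (mod 10), then by the Chinese remainder theorem k ≡ 13 (mod 40). Since 13 ≡ 1 (mod 4) and 4 ∣ 40, we get k ≡ 1 (mod 4).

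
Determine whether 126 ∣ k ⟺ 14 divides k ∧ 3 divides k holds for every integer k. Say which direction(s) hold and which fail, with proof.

Only the forward direction holds.

[⇒] If 126 ∣ k, write k = 126q. Since 126 = 9·14, k = 14·(9q), so 14 ∣ k; and since 126 = 42·3, k = 3·(42q), so 3 ∣ k.

[⇐] This fails: take k = 42. Both 14 ∣ 42 and 3 ∣ 42, yet 42 is not a multiple of 126 (since 42 = 0·126 + 42), so 126 ∤ 42.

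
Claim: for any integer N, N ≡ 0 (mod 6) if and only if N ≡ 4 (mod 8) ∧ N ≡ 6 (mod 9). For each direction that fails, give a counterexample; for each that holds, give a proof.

(⇒) fails; (⇐) holds.

[⇒] This fails: N = 0 gives 0 ≡ 0 (mod 6) but 0 ≡ 0 (mod 8), so the conjunction on the right does not hold.

[⇐] Conversely, if N ≡ 4 (mod 8) and N ≡ 6 (mod 9), then by the Chinese remainder theorem N ≡ 60 (mod 72). Since 60 ≡ 0 (mod 6) and 6 ∣ 72, we get N ≡ 0 (mod 6).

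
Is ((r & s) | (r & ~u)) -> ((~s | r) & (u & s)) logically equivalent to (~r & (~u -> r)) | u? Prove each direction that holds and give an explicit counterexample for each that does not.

[⇒] This fails. Under u = F, r = F, s = F, the left side is true but the right side is false.

[⇐] Assume the antecedent. If u is true, the consequent reduces to true regardless of the other variables. If u is false, the antecedent cannot hold. Either way the consequent holds.

Only the converse holds.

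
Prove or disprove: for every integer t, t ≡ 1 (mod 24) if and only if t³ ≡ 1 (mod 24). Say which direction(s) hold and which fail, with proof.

(⟹) Suppose t ≡ 1 (mod 24). Write t = 24j + 1. Then (24j + 1)³ = 13824j³ + 1728j² + 72j + 1 = 24(576j³ + 72j² + 3j) + 1, so t³ ≡ 1 (mod 24).

(⟸) Conversely, suppose t³ ≡ 1 (mod 24). The only residue r in {0, …, 23} with r³ ≡ 1 (mod 24) is r = 1, so t ≡ 1 (mod 24).

The biconditional holds.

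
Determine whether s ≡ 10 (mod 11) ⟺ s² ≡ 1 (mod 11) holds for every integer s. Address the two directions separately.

The forward direction holds; the converse fails.

(⇒) Suppose s ≡ 10 (mod 11). Write s = 11j + 10. Then (11j + 10)² = 121j² + 220j + 100 = 11(11j² + 20j + 9) + 1, so s² ≡ 1 (mod 11).

(⇐) This fails: take s = 1. Then 1² = 1 ≡ 1 (mod 11), yet 1 ≡ 1 (mod 11), not 10.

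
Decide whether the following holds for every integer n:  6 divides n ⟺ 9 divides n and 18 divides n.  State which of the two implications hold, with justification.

[⇒] This fails: take n = 6. Certainly 6 ∣ 6, but 9 ∤ 6.

[⇐] Suppose 9 ∣ n and 18 ∣ n. Any common multiple of 9 and 18 is a multiple of their lcm; here lcm(9, 18) = 9·18/gcd(9, 18) = 162/9 = 18, so 18 ∣ n. Since 6 ∣ 18, it follows that 6 ∣ n.

Not equivalent: only (⇐) holds.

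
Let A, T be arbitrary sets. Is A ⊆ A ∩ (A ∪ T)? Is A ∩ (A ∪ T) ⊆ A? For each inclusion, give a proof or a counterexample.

The two sets are equal.

Reverse inclusion. Let x ∈ A ∩ (A ∪ T). Then either x ∈ A and x ∉ T; or x ∈ A ∩ T. In each case x ∈ A, so A ∩ (A ∪ T) ⊆ A.

Forward inclusion. Let x ∈ A. Then either x ∈ A and x ∉ T; or x ∈ A ∩ T. In each case x ∈ A ∩ (A ∪ T), so A ⊆ A ∩ (A ∪ T).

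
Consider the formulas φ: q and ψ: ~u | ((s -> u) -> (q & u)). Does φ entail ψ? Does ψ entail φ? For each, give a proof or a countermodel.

[⇒] Assume the antecedent. If q is true, ~u | ((s -> u) -> (q & u)) reduces to true regardless of the other variables. If q is false, the antecedent cannot hold. Either way ~u | ((s -> u) -> (q & u)) holds.

[⇐] This fails. Under q = F, u = F, s = F, the left side is false but the right side is true.

The forward direction holds; the converse fails.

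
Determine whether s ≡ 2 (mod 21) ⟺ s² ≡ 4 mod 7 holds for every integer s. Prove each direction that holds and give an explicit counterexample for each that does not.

Only the forward implication holds.

Forward direction. Suppose s ≡ 2 (mod 21). Then s² ≡ 2² = 4 (mod 21), and since 7 ∣ 21, also s² ≡ 4 (mod 7).

Converse. This fails: take s = 5. Then 5² = 25 ≡ 4 (mod 7), yet 5 ≡ 5 (mod 21), not 2.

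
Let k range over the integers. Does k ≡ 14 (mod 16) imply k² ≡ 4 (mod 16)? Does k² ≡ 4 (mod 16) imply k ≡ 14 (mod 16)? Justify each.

Only the forward direction holds.

(⇒) Suppose k ≡ 14 (mod 16). Write k = 16j + 14. Then (16j + 14)² = 256j² + 448j + 196 = 16(16j² + 28j + 12) + 4, so k² ≡ 4 (mod 16).

(⇐) This fails: take k = 2. Then 2² = 4 ≡ 4 (mod 16), yet 2 ≡ 2 (mod 16), not 14.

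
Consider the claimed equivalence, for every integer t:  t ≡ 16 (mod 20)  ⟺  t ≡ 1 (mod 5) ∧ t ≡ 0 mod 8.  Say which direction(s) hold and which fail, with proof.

(⇒) fails; (⇐) holds.

(⟹) This fails: t = 36 gives 36 ≡ 16 (mod 20) but 36 ≡ 4 (mod 8), so the conjunction on the right does not hold.

(⟸) Conversely, if t ≡ 1 (mod 5) and t ≡ 0 (mod 8), then by the Chinese remainder theorem t ≡ 16 (mod 40). Since 16 ≡ 16 (mod 20) and 20 ∣ 40, we get t ≡ 16 (mod 20).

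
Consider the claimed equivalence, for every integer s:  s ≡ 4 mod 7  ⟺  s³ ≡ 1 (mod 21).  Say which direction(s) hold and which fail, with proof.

[⇒] This fails: take s = 11. Then 11 ≡ 4 (mod 7), but 11³ = 1331 ≡ 8 (mod 21), not 1.

[⇐] This fails: take s = 1. Then 1³ = 1 ≡ 1 (mod 21), yet 1 ≡ 1 (mod 7), not 4.

(⇒) fails and (⇐) fails.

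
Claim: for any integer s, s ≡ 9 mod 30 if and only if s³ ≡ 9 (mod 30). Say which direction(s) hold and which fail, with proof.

Both directions hold; the statement is true.

Converse. Suppose s³ ≡ 9 (mod 30). The only residue r in {0, …, 29} with r³ ≡ 9 (mod 30) is r = 9, so s ≡ 9 (mod 30).

Forward direction. Suppose s ≡ 9 mod 30. Write s = 30j + 9. Then (30j + 9)³ = 27000j³ + 24300j² + 7290j + 729 = 30(900j³ + 810j² + 243j + 24) + 9, so s³ ≡ 9 (mod 30).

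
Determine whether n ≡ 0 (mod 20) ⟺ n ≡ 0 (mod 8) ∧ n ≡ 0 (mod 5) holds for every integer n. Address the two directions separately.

(⇒) fails; (⇐) holds.

(⟹) This fails: n = 20 gives 20 ≡ 0 (mod 20) but 20 ≡ 4 (mod 8), so the conjunction on the right does not hold.

(⟸) Conversely, if n ≡ 0 (mod 8) and n ≡ 0 (mod 5), then by the Chinese remainder theorem n ≡ 0 (mod 40). Since 0 ≡ 0 (mod 20) and 20 ∣ 40, we get n ≡ 0 (mod 20).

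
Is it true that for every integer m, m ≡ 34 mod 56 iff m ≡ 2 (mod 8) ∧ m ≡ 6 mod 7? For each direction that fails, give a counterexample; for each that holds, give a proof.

Both implications hold.

Forward direction. Suppose m ≡ 34 (mod 56); write m = 56j + 34. Since 8 ∣ 56, reducing mod 8 gives m ≡ 34 ≡ 2 (mod 8); since 7 ∣ 56, reducing mod 7 gives m ≡ 34 ≡ 6 (mod 7).

Converse. If m ≡ 2 (mod 8) and m ≡ 6 (mod 7), then by the Chinese remainder theorem m ≡ 34 (mod 56). This is exactly m ≡ 34 (mod 56).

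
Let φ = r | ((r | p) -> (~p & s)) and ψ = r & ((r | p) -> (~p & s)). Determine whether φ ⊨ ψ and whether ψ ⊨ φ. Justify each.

(⟹) This fails. Under p = F, r = F, s = F, the left side is true but the right side is false.

(⟸) Assume the antecedent. If p is true, the antecedent cannot hold. If p is false, r | ((r | p) -> (~p & s)) reduces to true regardless of the other variables. Either way r | ((r | p) -> (~p & s)) holds.

(⇒) fails; (⇐) holds.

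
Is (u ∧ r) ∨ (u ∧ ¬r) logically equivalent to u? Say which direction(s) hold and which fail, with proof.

Both directions hold; the statement is true.

Forward direction. Assume the antecedent. If u is true, u reduces to true regardless of the other variables. If u is false, the antecedent cannot hold. Either way u holds.

Converse. Assume the antecedent. If u is true, (u ∧ r) ∨ (u ∧ ¬r) reduces to true regardless of the other variables. If u is false, the antecedent cannot hold. Either way (u ∧ r) ∨ (u ∧ ¬r) holds.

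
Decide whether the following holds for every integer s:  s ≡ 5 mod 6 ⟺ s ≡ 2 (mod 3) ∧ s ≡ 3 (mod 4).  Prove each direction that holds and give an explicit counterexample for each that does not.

Only the converse holds.

[⇒] This fails: s = 5 gives 5 ≡ 5 (mod 6) but 5 ≡ 1 (mod 4), so the conjunction on the right does not hold.

[⇐] Conversely, if s ≡ 2 (mod 3) and s ≡ 3 (mod 4), then by the Chinese remainder theorem s ≡ 11 (mod 12). Since 11 ≡ 5 (mod 6) and 6 ∣ 12, we get s ≡ 5 (mod 6).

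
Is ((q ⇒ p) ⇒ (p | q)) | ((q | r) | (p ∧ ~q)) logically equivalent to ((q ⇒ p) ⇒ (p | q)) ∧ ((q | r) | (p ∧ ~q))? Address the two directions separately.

Only the reverse direction holds.

(→) This fails. Under p = F, r = T, q = F, the left side is true but the right side is false.

(←) Assume the antecedent. If p is true, the consequent reduces to true regardless of the other variables. If p is false, the antecedent forces (p = F, r = F, q = T) or (p = F, r = T, q = T), and the consequent holds there. Either way the consequent holds.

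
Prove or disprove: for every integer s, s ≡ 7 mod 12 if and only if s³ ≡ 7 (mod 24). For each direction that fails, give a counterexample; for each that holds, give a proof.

(⇒) fails; (⇐) holds.

[⇒] This fails: take s = 19. Then 19 ≡ 7 (mod 12), but 19³ = 6859 ≡ 19 (mod 24), not 7.

[⇐] Conversely, the residues r modulo 24 with r³ ≡ 7 (mod 24) are exactly {7}, and each is ≡ 7 (mod 12).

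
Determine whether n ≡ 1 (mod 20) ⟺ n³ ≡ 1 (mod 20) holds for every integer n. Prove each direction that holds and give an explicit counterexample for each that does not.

Both directions hold; the statement is true.

Forward direction. Suppose n ≡ 1 (mod 20). Write n = 20j + 1. Then (20j + 1)³ = 8000j³ + 1200j² + 60j + 1 = 20(400j³ + 60j² + 3j) + 1, so n³ ≡ 1 (mod 20).

Converse. Suppose n³ ≡ 1 (mod 20). The only residue r in {0, …, 19} with r³ ≡ 1 (mod 20) is r = 1, so n ≡ 1 (mod 20).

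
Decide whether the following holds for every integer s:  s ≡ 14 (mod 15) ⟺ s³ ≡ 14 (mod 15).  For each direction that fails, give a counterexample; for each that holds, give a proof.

Forward direction. Suppose s ≡ 14 (mod 15). Write s = 15j + 14. Then (15j + 14)³ = 3375j³ + 9450j² + 8820j + 2744 = 15(225j³ + 630j² + 588j + 182) + 14, so s³ ≡ 14 (mod 15).

Converse. Suppose s³ ≡ 14 (mod 15). The only residue r in {0, …, 14} with r³ ≡ 14 (mod 15) is r = 14, so s ≡ 14 (mod 15).

Both directions hold.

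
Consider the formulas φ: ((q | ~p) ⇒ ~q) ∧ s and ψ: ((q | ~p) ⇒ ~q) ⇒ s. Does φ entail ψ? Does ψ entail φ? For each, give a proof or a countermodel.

Only the forward implication holds.

(⟸) This fails. Under s = F, q = T, p = F, the left side is false but the right side is true.

(⟹) Assume the antecedent. If s is true, ((q | ~p) ⇒ ~q) ⇒ s reduces to true regardless of the other variables. If s is false, the antecedent cannot hold. Either way ((q | ~p) ⇒ ~q) ⇒ s holds.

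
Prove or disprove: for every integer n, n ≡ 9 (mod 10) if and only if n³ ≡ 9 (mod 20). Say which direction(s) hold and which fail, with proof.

Only the reverse direction holds.

Forward direction. This fails: take n = 19. Then 19 ≡ 9 (mod 10), but 19³ = 6859 ≡ 19 (mod 20), not 9.

Converse. The residues r modulo 20 with r³ ≡ 9 (mod 20) are exactly {9}, and each is ≡ 9 (mod 10).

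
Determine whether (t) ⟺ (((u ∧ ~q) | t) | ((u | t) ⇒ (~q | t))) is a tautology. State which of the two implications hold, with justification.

(⇒) holds; (⇐) fails.

(←) This fails. Under t = F, u = F, q = F, the left side is false but the right side is true.

(→) Assume the antecedent. If t is true, the consequent reduces to true regardless of the other variables. If t is false, the antecedent cannot hold. Either way the consequent holds.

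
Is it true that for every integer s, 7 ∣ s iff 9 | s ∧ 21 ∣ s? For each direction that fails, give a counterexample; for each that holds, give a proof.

Forward direction. This fails: take s = 7. Certainly 7 ∣ 7, but 9 ∤ 7.

Converse. Suppose 9 ∣ s and 21 ∣ s. Any common multiple of 9 and 21 is a multiple of their lcm; here lcm(9, 21) = 9·21/gcd(9, 21) = 189/3 = 63, so 63 ∣ s. Since 7 ∣ 63, it follows that 7 ∣ s.

The forward direction fails; the converse holds.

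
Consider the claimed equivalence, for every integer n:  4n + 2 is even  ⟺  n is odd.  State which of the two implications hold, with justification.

Only the converse holds.

(⟹) This fails: take n = 2. Then 4n + 2 = 10, which is even, yet n = 2 is even, not odd.

(⟸) Suppose n is odd. Since 4 is even, 4n is even for every n, so 4n + 2 has the same parity as 2, which is even. Hence 4n + 2 is even.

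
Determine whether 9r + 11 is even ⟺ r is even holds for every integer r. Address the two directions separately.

(⟹) This fails: r = 5 gives 9r + 11 = 56, which is even, but 5 is odd, not even.

(⟸) This also fails: r = 2 is even, but 9r + 11 = 29 is odd, not even.

Neither direction holds.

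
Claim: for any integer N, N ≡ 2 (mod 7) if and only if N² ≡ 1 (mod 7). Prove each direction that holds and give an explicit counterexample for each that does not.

(⇒) fails and (⇐) fails.

(⟹) This fails: take N = 2. Then 2 ≡ 2 (mod 7), but 2² = 4 ≡ 4 (mod 7), not 1.

(⟸) This fails: take N = 1. Then 1² = 1 ≡ 1 (mod 7), yet 1 ≡ 1 (mod 7), not 2.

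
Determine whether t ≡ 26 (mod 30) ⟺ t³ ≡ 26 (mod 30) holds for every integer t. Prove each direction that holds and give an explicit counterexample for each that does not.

Equivalent; both directions hold.

Forward direction. Suppose t ≡ 26 (mod 30). Write t = 30j + 26. Then (30j + 26)³ = 27000j³ + 70200j² + 60840j + 17576 = 30(900j³ + 2340j² + 2028j + 585) + 26, so t³ ≡ 26 (mod 30).

Converse. Suppose t³ ≡ 26 (mod 30). The only residue r in {0, …, 29} with r³ ≡ 26 (mod 30) is r = 26, so t ≡ 26 (mod 30).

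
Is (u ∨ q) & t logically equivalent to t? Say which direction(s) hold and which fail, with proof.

(⇐) This fails. Under q = F, t = T, u = F, the left side is false but the right side is true.

(⇒) Assume the antecedent. If q is true, the antecedent forces (q = T, t = T, u = F) or (q = T, t = T, u = T), and t holds there. If q is false, the antecedent forces (q = F, t = T, u = T), and t holds there. Either way t holds.

The forward direction holds; the converse fails.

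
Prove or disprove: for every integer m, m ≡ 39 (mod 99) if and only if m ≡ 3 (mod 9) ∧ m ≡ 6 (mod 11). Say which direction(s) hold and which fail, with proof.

(⟹) Suppose m ≡ 39 (mod 99); write m = 99j + 39. Since 9 ∣ 99, reducing mod 9 gives m ≡ 39 ≡ 3 (mod 9); since 11 ∣ 99, reducing mod 11 gives m ≡ 39 ≡ 6 (mod 11).

(⟸) Conversely, if m ≡ 3 (mod 9) and m ≡ 6 (mod 11), then by the Chinese remainder theorem m ≡ 39 (mod 99). This is exactly m ≡ 39 (mod 99).

Both implications hold.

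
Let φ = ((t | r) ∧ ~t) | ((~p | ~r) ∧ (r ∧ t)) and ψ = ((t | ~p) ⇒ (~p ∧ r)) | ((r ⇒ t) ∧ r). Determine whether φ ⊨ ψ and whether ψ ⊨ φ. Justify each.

Only the forward implication holds.

(←) This fails. Under t = F, r = F, p = T, the left side is false but the right side is true.

(→) Assume the antecedent. If t is true, the antecedent forces (t = T, r = T, p = F), and the consequent holds there. If t is false, the antecedent forces (t = F, r = T, p = F) or (t = F, r = T, p = T), and the consequent holds there. Either way the consequent holds.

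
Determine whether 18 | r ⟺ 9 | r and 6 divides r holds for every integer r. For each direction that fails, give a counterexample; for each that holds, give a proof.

Both implications hold.

Forward direction. If 18 ∣ r, write r = 18q. Since 18 = 2·9, r = 9·(2q), so 9 ∣ r; and since 18 = 3·6, r = 6·(3q), so 6 ∣ r.

Converse. Suppose 9 ∣ r and 6 ∣ r. Any common multiple of 9 and 6 is a multiple of their lcm; here lcm(9, 6) = 9·6/gcd(9, 6) = 54/3 = 18, so 18 ∣ r.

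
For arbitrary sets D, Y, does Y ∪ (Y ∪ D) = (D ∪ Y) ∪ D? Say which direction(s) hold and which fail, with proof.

The two sets are equal.

(⟸) Let x ∈ (D ∪ Y) ∪ D. Then either x ∈ D and x ∉ Y; or x ∈ Y and x ∉ D; or x ∈ D ∩ Y. In each case x ∈ Y ∪ (Y ∪ D), so (D ∪ Y) ∪ D ⊆ Y ∪ (Y ∪ D).

(⟹) Let x ∈ Y ∪ (Y ∪ D). Then either x ∈ D and x ∉ Y; or x ∈ Y and x ∉ D; or x ∈ D ∩ Y. In each case x ∈ (D ∪ Y) ∪ D, so Y ∪ (Y ∪ D) ⊆ (D ∪ Y) ∪ D.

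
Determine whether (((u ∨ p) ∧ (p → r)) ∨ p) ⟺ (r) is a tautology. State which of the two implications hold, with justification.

Neither implication holds.

Forward direction. This fails. Under r = F, p = T, u = F, the left side is true but the right side is false.

Converse. This fails. Under r = T, p = F, u = F, the left side is false but the right side is true.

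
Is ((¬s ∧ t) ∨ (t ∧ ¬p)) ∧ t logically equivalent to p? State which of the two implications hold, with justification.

(⇒) This fails. Under t = T, s = F, p = F, the left side is true but the right side is false.

(⇐) This fails. Under t = F, s = F, p = T, the left side is false but the right side is true.

(⇒) fails and (⇐) fails.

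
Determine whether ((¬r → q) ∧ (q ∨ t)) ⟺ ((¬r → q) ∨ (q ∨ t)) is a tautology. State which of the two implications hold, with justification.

(⇒) Assume the antecedent. If t is true, (¬r → q) ∨ (q ∨ t) reduces to true regardless of the other variables. If t is false, the antecedent forces (t = F, r = F, q = T) or (t = F, r = T, q = T), and (¬r → q) ∨ (q ∨ t) holds there. Either way (¬r → q) ∨ (q ∨ t) holds.

(⇐) This fails. Under t = T, r = F, q = F, the left side is false but the right side is true.

Only the forward direction holds.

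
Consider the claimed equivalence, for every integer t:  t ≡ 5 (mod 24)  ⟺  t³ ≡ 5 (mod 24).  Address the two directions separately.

(⇒) Suppose t ≡ 5 (mod 24). Write t = 24j + 5. Then (24j + 5)³ = 13824j³ + 8640j² + 1800j + 125 = 24(576j³ + 360j² + 75j + 5) + 5, so t³ ≡ 5 (mod 24).

(⇐) Conversely, suppose t³ ≡ 5 (mod 24). The only residue r in {0, …, 23} with r³ ≡ 5 (mod 24) is r = 5, so t ≡ 5 (mod 24).

Both directions hold.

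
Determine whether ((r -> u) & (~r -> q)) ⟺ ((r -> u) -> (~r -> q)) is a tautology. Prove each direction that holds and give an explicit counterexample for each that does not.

(⟹) Assume the antecedent. If r is true, (r -> u) -> (~r -> q) reduces to true regardless of the other variables. If r is false, the antecedent forces (r = F, u = F, q = T) or (r = F, u = T, q = T), and (r -> u) -> (~r -> q) holds there. Either way (r -> u) -> (~r -> q) holds.

(⟸) This fails. Under r = T, u = F, q = F, the left side is false but the right side is true.

Only the forward direction holds.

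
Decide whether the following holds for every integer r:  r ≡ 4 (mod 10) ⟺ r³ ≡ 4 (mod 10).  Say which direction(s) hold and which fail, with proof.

The biconditional holds.

(⟹) Suppose r ≡ 4 (mod 10). Write r = 10j + 4. Then (10j + 4)³ = 1000j³ + 1200j² + 480j + 64 = 10(100j³ + 120j² + 48j + 6) + 4, so r³ ≡ 4 (mod 10).

(⟸) Conversely, suppose r³ ≡ 4 (mod 10). The only residue r in {0, …, 9} with r³ ≡ 4 (mod 10) is r = 4, so r ≡ 4 (mod 10).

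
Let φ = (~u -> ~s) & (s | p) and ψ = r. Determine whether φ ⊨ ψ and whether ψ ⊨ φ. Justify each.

Forward direction. This fails. Under p = T, r = F, u = F, s = F, the left side is true but the right side is false.

Converse. This fails. Under p = F, r = T, u = F, s = F, the left side is false but the right side is true.

Neither direction holds.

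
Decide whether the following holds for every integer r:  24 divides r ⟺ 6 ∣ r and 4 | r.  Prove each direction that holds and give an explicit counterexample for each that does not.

Not equivalent: only (⇒) holds.

Forward direction. If 24 ∣ r, write r = 24q. Since 24 = 4·6, r = 6·(4q), so 6 ∣ r; and since 24 = 6·4, r = 4·(6q), so 4 ∣ r.

Converse. This fails: take r = 12. Both 6 ∣ 12 and 4 ∣ 12, yet 12 is not a multiple of 24 (since 12 = 0·24 + 12), so 24 ∤ 12.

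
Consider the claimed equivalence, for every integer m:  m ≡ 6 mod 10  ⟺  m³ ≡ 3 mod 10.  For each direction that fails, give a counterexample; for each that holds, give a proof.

Both directions fail.

[⇒] This fails: take m = 6. Then 6 ≡ 6 (mod 10), but 6³ = 216 ≡ 6 (mod 10), not 3.

[⇐] This fails: take m = 7. Then 7³ = 343 ≡ 3 (mod 10), yet 7 ≡ 7 (mod 10), not 6.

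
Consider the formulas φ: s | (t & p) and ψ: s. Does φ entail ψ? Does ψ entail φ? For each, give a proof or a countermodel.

Only the converse holds.

Converse. Assume the antecedent. If s is true, s | (t & p) reduces to true regardless of the other variables. If s is false, the antecedent cannot hold. Either way s | (t & p) holds.

Forward direction. This fails. Under s = F, p = T, t = T, the left side is true but the right side is false.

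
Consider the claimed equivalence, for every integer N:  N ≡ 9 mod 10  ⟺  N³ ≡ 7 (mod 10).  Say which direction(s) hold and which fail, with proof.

(→) This fails: take N = 9. Then 9 ≡ 9 (mod 10), but 9³ = 729 ≡ 9 (mod 10), not 7.

(←) This fails: take N = 3. Then 3³ = 27 ≡ 7 (mod 10), yet 3 ≡ 3 (mod 10), not 9.

Both directions fail.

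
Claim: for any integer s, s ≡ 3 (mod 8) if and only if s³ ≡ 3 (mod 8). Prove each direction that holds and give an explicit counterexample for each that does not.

(←) Suppose s³ ≡ 3 (mod 8). The only residue r in {0, …, 7} with r³ ≡ 3 (mod 8) is r = 3, so s ≡ 3 (mod 8).

(→) Suppose s ≡ 3 (mod 8). Write s = 8j + 3. Then (8j + 3)³ = 512j³ + 576j² + 216j + 27 = 8(64j³ + 72j² + 27j + 3) + 3, so s³ ≡ 3 (mod 8).

Both directions hold.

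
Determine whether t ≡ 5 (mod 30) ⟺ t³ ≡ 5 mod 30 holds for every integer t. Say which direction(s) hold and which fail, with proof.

(⟹) Suppose t ≡ 5 (mod 30). Write t = 30j + 5. Then (30j + 5)³ = 27000j³ + 13500j² + 2250j + 125 = 30(900j³ + 450j² + 75j + 4) + 5, so t³ ≡ 5 (mod 30).

(⟸) Conversely, suppose t³ ≡ 5 (mod 30). The only residue r in {0, …, 29} with r³ ≡ 5 (mod 30) is r = 5, so t ≡ 5 (mod 30).

Both implications hold.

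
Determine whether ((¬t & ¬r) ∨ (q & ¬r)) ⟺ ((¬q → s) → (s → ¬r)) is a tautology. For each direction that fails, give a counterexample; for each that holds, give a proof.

Only the forward direction holds.

[⇒] Assume the antecedent. If r is true, the antecedent cannot hold. If r is false, (¬q → s) → (s → ¬r) reduces to true regardless of the other variables. Either way (¬q → s) → (s → ¬r) holds.

[⇐] This fails. Under s = F, t = T, q = F, r = F, the left side is false but the right side is true.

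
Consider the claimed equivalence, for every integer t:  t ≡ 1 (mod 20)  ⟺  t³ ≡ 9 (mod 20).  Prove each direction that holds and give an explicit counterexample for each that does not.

(⇒) fails and (⇐) fails.

[⇒] This fails: take t = 1. Then 1 ≡ 1 (mod 20), but 1³ = 1 ≡ 1 (mod 20), not 9.

[⇐] This fails: take t = 9. Then 9³ = 729 ≡ 9 (mod 20), yet 9 ≡ 9 (mod 20), not 1.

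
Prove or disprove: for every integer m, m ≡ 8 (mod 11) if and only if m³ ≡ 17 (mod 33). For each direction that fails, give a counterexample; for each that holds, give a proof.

[⇒] This fails: take m = 19. Then 19 ≡ 8 (mod 11), but 19³ = 6859 ≡ 28 (mod 33), not 17.

[⇐] Conversely, the residues r modulo 33 with r³ ≡ 17 (mod 33) are exactly {8}, and each is ≡ 8 (mod 11).

(⇒) fails; (⇐) holds.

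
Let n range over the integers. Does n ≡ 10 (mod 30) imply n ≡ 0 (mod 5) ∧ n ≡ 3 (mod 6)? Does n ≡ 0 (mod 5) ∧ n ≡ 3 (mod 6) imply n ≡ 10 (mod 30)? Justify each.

(⇒) This fails: n = 10 gives 10 ≡ 10 (mod 30) but 10 ≡ 4 (mod 6), so the conjunction on the right does not hold.

(⇐) This fails: n = 15 satisfies both congruences on the right (15 ≡ 0 mod 5 and 15 ≡ 3 mod 6) yet 15 ≡ 15 (mod 30), not 10.

(⇒) fails and (⇐) fails.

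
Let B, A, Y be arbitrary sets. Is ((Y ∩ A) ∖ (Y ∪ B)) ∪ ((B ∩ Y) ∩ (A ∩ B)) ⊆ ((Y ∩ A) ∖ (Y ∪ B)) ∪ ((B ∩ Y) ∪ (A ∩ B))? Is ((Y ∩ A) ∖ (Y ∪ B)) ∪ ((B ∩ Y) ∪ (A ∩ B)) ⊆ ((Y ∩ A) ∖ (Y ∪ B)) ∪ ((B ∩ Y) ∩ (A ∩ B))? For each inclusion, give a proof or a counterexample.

The sets are not equal: only the forward inclusion holds.

(⟸) This inclusion fails. Take B = {1}, A = {1}, Y = ∅; then 1 ∈ ((Y ∩ A) ∖ (Y ∪ B)) ∪ ((B ∩ Y) ∪ (A ∩ B)) but 1 ∉ ((Y ∩ A) ∖ (Y ∪ B)) ∪ ((B ∩ Y) ∩ (A ∩ B)).

(⟹) Let x ∈ ((Y ∩ A) ∖ (Y ∪ B)) ∪ ((B ∩ Y) ∩ (A ∩ B)). Then x ∈ B ∩ A ∩ Y, from which x ∈ ((Y ∩ A) ∖ (Y ∪ B)) ∪ ((B ∩ Y) ∪ (A ∩ B)).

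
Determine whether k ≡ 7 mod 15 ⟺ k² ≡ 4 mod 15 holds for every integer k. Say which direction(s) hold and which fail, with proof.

[⇒] Suppose k ≡ 7 mod 15. Write k = 15j + 7. Then (15j + 7)² = 225j² + 210j + 49 = 15(15j² + 14j + 3) + 4, so k² ≡ 4 (mod 15).

[⇐] This fails: take k = 2. Then 2² = 4 ≡ 4 (mod 15), yet 2 ≡ 2 (mod 15), not 7.

Only the forward implication holds.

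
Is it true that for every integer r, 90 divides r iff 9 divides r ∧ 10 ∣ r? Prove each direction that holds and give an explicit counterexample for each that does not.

Both implications hold.

(←) Suppose 9 ∣ r and 10 ∣ r. Any common multiple of 9 and 10 is a multiple of their lcm; here gcd(9, 10) = 1, so lcm(9, 10) = 9·10 = 90, so 90 ∣ r.

(→) If 90 ∣ r, write r = 90q. Since 90 = 10·9, r = 9·(10q), so 9 ∣ r; and since 90 = 9·10, r = 10·(9q), so 10 ∣ r.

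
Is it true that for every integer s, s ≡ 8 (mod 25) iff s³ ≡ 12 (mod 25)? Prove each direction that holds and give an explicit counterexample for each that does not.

Both directions hold.

(⇒) Suppose s ≡ 8 (mod 25). Write s = 25j + 8. Then (25j + 8)³ = 15625j³ + 15000j² + 4800j + 512 = 25(625j³ + 600j² + 192j + 20) + 12, so s³ ≡ 12 (mod 25).

(⇐) Conversely, suppose s³ ≡ 12 (mod 25). The only residue r in {0, …, 24} with r³ ≡ 12 (mod 25) is r = 8, so s ≡ 8 (mod 25).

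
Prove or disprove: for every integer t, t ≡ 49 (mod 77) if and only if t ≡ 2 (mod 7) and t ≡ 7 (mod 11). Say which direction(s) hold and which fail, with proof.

Forward direction. This fails: t = 49 gives 49 ≡ 49 (mod 77) but 49 ≡ 0 (mod 7), so the conjunction on the right does not hold.

Converse. This fails: t = 51 satisfies both congruences on the right (51 ≡ 2 mod 7 and 51 ≡ 7 mod 11) yet 51 ≡ 51 (mod 77), not 49.

(⇒) fails and (⇐) fails.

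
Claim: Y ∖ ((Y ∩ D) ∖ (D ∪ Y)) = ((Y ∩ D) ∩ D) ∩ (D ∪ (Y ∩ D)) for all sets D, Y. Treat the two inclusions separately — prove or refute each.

Reverse inclusion. Let x ∈ ((Y ∩ D) ∩ D) ∩ (D ∪ (Y ∩ D)). Then x ∈ D ∩ Y, from which x ∈ Y ∖ ((Y ∩ D) ∖ (D ∪ Y)).

Forward inclusion. This inclusion fails. Take D = ∅, Y = {1}; then 1 ∈ Y ∖ ((Y ∩ D) ∖ (D ∪ Y)) but 1 ∉ ((Y ∩ D) ∩ D) ∩ (D ∪ (Y ∩ D)).

The sets are not equal: only the reverse inclusion holds.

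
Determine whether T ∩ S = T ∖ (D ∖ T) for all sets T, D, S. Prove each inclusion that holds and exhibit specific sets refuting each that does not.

Reverse inclusion. This inclusion fails. Take T = {1}, D = ∅, S = ∅; then 1 ∈ T ∖ (D ∖ T) but 1 ∉ T ∩ S.

Forward inclusion. Let x ∈ T ∩ S. Then either x ∈ T ∩ S and x ∉ D; or x ∈ T ∩ D ∩ S. In each case x ∈ T ∖ (D ∖ T), so T ∩ S ⊆ T ∖ (D ∖ T).

The sets are not equal: only the forward inclusion holds.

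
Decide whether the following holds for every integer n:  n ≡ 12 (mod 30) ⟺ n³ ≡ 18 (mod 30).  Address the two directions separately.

Equivalent; both directions hold.

(⇒) Suppose n ≡ 12 (mod 30). Write n = 30j + 12. Then (30j + 12)³ = 27000j³ + 32400j² + 12960j + 1728 = 30(900j³ + 1080j² + 432j + 57) + 18, so n³ ≡ 18 (mod 30).

(⇐) Conversely, suppose n³ ≡ 18 (mod 30). The only residue r in {0, …, 29} with r³ ≡ 18 (mod 30) is r = 12, so n ≡ 12 (mod 30).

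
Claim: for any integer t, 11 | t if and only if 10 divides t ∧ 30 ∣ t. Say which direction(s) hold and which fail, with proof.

Neither implication holds.

[⇒] This fails: take t = 11. Certainly 11 ∣ 11, but 10 ∤ 11.

[⇐] This fails: take t = 30. Both 10 ∣ 30 and 30 ∣ 30, yet 30 is not a multiple of 11 (since 30 = 2·11 + 8), so 11 ∤ 30.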